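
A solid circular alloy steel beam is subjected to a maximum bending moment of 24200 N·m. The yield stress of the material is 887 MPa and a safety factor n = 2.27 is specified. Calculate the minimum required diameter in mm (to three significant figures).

σ_allow = 887/2.27 = 390.7 MPa.
For a solid circular section σ = 32M/(πd³), so d³ = 32M/(π σ_allow) = 32×2.4200×10^7/(π×390.7) = 630800 mm³.
d = 85.76 mm.

d = 85.8 mm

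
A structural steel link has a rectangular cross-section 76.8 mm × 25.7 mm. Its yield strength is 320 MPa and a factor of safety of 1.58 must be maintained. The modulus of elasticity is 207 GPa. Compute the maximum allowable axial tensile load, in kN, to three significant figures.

σ_allow = 320/1.58 = 202.5 MPa.
A = 76.8×25.7 = 1974 mm².
F_allow = σ_allow × A = 202.5×1974 = 399700 N.

F_allow = 400 kN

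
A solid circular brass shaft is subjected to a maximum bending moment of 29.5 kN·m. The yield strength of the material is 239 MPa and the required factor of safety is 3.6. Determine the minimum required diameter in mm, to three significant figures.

σ_allow = 239/3.6 = 66.39 MPa.
For a solid circular section σ = 32M/(πd³), so d³ = 32M/(π σ_allow) = 32×2.9500×10^7/(π×66.39) = 4.526×10^6 mm³.
d = 165.4 mm.

d = 165 mm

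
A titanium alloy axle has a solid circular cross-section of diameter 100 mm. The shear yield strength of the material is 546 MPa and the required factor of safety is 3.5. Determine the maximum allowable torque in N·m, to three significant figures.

T_allow = 30600 N·m

τ_allow = 546/3.5 = 156.0 MPa.
For a solid shaft T_allow = τ_allow·πd³/16; πd³/16 = π×100³/16 = 196300 mm³.
T_allow = 156.0×196300 = 3.063×10^7 N·mm = 30630 N·m.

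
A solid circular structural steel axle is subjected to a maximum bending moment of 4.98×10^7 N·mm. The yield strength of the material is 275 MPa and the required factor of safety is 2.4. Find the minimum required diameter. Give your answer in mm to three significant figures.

σ_allow = 275/2.4 = 114.6 MPa.
For a solid circular section σ = 32M/(πd³), so d³ = 32M/(π σ_allow) = 32×4.9800×10^7/(π×114.6) = 4.427×10^6 mm³.
d = 164.2 mm.

d = 164 mm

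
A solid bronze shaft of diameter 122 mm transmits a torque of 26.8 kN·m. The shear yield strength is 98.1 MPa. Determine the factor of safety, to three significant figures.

n = 1.31

τ = 16T/(πd³) = 16×2.6800×10^7/(π×122³) = 75.17 MPa.
n = τ_limit/τ = 98.1/75.17 = 1.305.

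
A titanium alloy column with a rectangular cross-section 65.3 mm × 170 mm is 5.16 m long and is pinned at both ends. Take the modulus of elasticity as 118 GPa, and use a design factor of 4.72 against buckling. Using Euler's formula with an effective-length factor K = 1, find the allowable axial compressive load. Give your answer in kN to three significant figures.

Buckling occurs about the weak axis: I_min = h·b³/12 = 170×65.3³/12 = 3.945×10^6 mm⁴ (b = 65.3 mm is the smaller dimension).
Effective length L_e = KL = 1×5.16 m = 5160 mm.
Euler critical load P_cr = π²EI/L_e² = π²×118000×3.945×10^6/5160² = 172500 N.
P_allow = P_cr/n = 172500/4.72 = 36560 N.

P_allow = 36.6 kN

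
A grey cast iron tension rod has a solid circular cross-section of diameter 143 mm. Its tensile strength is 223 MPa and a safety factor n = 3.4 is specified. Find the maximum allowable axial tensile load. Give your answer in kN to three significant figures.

σ_allow = 223/3.4 = 65.59 MPa.
A = πd²/4 = π×143²/4 = 16060 mm².
F_allow = σ_allow × A = 65.59×16060 = 1.053×10^6 N.

F_allow = 1050 kN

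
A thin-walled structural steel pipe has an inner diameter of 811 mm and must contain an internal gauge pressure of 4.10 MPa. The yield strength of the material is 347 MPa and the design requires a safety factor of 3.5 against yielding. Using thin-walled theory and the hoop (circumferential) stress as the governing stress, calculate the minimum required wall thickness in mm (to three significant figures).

t = 16.8 mm

σ_allow = 347/3.5 = 99.14 MPa.
Hoop stress σ_h = pD/(2t), so t = pD/(2σ_allow) = 4.10×811/(2×99.14) = 16.77 mm.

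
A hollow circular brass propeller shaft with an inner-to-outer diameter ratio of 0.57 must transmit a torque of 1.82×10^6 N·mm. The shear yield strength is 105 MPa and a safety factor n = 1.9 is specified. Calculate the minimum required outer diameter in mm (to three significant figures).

τ_allow = 105/1.9 = 55.26 MPa.
For a hollow shaft τ = 16T/[πd_o³(1−k⁴)] with k = 0.57, so 1−k⁴ = 0.8944.
d_o³ = 16T/[π τ_allow (1−k⁴)] = 16×1820000/(π×55.26×0.8944) = 187500 mm³.
d_o = 57.24 mm.

d_o = 57.2 mm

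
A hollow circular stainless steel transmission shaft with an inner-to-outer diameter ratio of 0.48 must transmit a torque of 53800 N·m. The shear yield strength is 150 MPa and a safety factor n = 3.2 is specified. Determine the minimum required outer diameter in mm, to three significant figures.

d_o = 183 mm

τ_allow = 150/3.2 = 46.88 MPa.
For a hollow shaft τ = 16T/[πd_o³(1−k⁴)] with k = 0.48, so 1−k⁴ = 0.9469.
d_o³ = 16T/[π τ_allow (1−k⁴)] = 16×5.3800×10^7/(π×46.88×0.9469) = 6.173×10^6 mm³.
d_o = 183.4 mm.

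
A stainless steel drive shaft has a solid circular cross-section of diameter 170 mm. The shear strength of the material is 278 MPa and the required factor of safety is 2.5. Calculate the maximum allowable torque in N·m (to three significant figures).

τ_allow = 278/2.5 = 111.2 MPa.
For a solid shaft T_allow = τ_allow·πd³/16; πd³/16 = π×170³/16 = 964700 mm³.
T_allow = 111.2×964700 = 1.073×10^8 N·mm = 107300 N·m.

T_allow = 1.07×10^5 N·m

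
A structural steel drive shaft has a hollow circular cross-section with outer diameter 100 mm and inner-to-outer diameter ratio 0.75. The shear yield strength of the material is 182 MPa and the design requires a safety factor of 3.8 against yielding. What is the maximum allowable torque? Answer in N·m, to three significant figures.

τ_allow = 182/3.8 = 47.89 MPa.
For a hollow shaft T_allow = τ_allow·πd_o³(1−k⁴)/16 with 1−k⁴ = 0.6836, so πd_o³(1−k⁴)/16 = 134200 mm³.
T_allow = 47.89×134200 = 6.429×10^6 N·mm = 6429 N·m.

T_allow = 6430 N·m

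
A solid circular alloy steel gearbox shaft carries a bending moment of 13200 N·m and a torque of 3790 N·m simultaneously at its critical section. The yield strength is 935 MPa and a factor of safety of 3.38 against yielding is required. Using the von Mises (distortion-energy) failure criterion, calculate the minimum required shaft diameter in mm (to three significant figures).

d = 79.4 mm

σ_allow = σ_y/n = 935/3.38 = 276.6 MPa.
For a solid shaft σ_b = 32M/(πd³) and τ = 16T/(πd³), so the von Mises stress is σ' = (16/πd³)·√(4M²+3T²).
√(4M²+3T²) = √(4×(1.320×10^7)² + 3×(3.790×10^6)²) = 2.720×10^7 N·mm.
d³ = 16×2.720×10^7/(π×276.6) = 500800 mm³.
d = 79.41 mm.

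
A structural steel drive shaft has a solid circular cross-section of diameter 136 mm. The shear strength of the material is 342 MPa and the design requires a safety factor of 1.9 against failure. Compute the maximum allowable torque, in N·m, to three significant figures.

τ_allow = 342/1.9 = 180.0 MPa.
For a solid shaft T_allow = τ_allow·πd³/16; πd³/16 = π×136³/16 = 493900 mm³.
T_allow = 180.0×493900 = 8.890×10^7 N·mm = 88900 N·m.

T_allow = 88900 N·m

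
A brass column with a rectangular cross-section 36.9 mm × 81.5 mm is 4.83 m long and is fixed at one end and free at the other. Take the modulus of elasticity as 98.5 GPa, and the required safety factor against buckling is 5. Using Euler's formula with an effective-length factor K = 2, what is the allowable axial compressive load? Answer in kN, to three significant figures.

Buckling occurs about the weak axis: I_min = h·b³/12 = 81.5×36.9³/12 = 341200 mm⁴ (b = 36.9 mm is the smaller dimension).
Effective length L_e = KL = 2×4.83 m = 9660 mm.
Euler critical load P_cr = π²EI/L_e² = π²×98500×341200/9660² = 3555 N.
P_allow = P_cr/n = 3555/5 = 711.0 N.

P_allow = 0.711 kN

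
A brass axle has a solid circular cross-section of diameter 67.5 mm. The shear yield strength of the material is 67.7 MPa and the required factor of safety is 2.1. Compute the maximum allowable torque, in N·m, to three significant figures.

T_allow = 1950 N·m

τ_allow = 67.7/2.1 = 32.24 MPa.
For a solid shaft T_allow = τ_allow·πd³/16; πd³/16 = π×67.5³/16 = 60390 mm³.
T_allow = 32.24×60390 = 1.947×10^6 N·mm = 1947 N·m.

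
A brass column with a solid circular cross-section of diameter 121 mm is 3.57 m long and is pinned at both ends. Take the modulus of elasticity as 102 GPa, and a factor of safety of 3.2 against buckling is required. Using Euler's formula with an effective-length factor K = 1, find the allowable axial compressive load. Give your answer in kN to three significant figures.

P_allow = 260 kN

I = πd⁴/64 = π×121⁴/64 = 1.052×10^7 mm⁴.
Effective length L_e = KL = 1×3.57 m = 3570 mm.
Euler critical load P_cr = π²EI/L_e² = π²×102000×1.052×10^7/3570² = 831100 N.
P_allow = P_cr/n = 831100/3.2 = 259700 N.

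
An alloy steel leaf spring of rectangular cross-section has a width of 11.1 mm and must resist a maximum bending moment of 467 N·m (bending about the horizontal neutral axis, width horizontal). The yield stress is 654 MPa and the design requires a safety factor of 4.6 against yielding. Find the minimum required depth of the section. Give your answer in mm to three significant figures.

σ_allow = 654/4.6 = 142.2 MPa.
For a rectangular section σ = 6M/(bh²), so h² = 6M/(b σ_allow) = 6×467000/(11.1×142.2) = 1776 mm².
h = 42.14 mm.

h = 42.1 mm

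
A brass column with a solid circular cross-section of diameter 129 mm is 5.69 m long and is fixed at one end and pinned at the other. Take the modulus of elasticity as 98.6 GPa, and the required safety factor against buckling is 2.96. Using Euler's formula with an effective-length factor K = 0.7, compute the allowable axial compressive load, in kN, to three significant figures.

I = πd⁴/64 = π×129⁴/64 = 1.359×10^7 mm⁴.
Effective length L_e = KL = 0.7×5.69 m = 3983 mm.
Euler critical load P_cr = π²EI/L_e² = π²×98600×1.359×10^7/3983² = 833800 N.
P_allow = P_cr/n = 833800/2.96 = 281700 N.

P_allow = 282 kN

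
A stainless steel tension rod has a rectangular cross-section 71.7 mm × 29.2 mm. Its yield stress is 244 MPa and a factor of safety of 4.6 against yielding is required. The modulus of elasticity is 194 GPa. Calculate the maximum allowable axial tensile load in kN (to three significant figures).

F_allow = 111 kN

σ_allow = 244/4.6 = 53.04 MPa.
A = 71.7×29.2 = 2094 mm².
F_allow = σ_allow × A = 53.04×2094 = 111100 N.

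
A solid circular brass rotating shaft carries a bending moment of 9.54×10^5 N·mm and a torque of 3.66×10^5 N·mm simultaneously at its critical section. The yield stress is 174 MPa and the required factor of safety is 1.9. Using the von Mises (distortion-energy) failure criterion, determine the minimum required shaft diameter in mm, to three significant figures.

σ_allow = σ_y/n = 174/1.9 = 91.58 MPa.
For a solid shaft σ_b = 32M/(πd³) and τ = 16T/(πd³), so the von Mises stress is σ' = (16/πd³)·√(4M²+3T²).
√(4M²+3T²) = √(4×(954000)² + 3×(366000)²) = 2.011×10^6 N·mm.
d³ = 16×2.011×10^6/(π×91.58) = 111800 mm³.
d = 48.18 mm.

d = 48.2 mm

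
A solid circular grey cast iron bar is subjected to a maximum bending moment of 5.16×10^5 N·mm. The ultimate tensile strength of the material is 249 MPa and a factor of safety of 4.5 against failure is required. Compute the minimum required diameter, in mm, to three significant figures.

d = 45.6 mm

σ_allow = 249/4.5 = 55.33 MPa.
For a solid circular section σ = 32M/(πd³), so d³ = 32M/(π σ_allow) = 32×516000/(π×55.33) = 94990 mm³.
d = 45.63 mm.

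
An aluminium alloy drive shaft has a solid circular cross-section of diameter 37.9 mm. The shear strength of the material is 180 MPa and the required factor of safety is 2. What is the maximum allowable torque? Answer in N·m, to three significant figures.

τ_allow = 180/2 = 90.00 MPa.
For a solid shaft T_allow = τ_allow·πd³/16; πd³/16 = π×37.9³/16 = 10690 mm³.
T_allow = 90.00×10690 = 962000 N·mm = 962.0 N·m.

T_allow = 962 N·m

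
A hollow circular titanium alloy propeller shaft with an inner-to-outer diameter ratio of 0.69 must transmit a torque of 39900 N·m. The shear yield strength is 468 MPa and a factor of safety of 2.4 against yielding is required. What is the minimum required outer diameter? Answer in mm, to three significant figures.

d_o = 110 mm

τ_allow = 468/2.4 = 195.0 MPa.
For a hollow shaft τ = 16T/[πd_o³(1−k⁴)] with k = 0.69, so 1−k⁴ = 0.7733.
d_o³ = 16T/[π τ_allow (1−k⁴)] = 16×3.9900×10^7/(π×195.0×0.7733) = 1.348×10^6 mm³.
d_o = 110.5 mm.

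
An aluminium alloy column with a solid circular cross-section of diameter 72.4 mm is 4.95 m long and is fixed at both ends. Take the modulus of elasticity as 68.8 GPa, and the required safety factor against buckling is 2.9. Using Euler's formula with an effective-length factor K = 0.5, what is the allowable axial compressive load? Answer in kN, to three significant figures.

P_allow = 51.6 kN

I = πd⁴/64 = π×72.4⁴/64 = 1.349×10^6 mm⁴.
Effective length L_e = KL = 0.5×4.95 m = 2475 mm.
Euler critical load P_cr = π²EI/L_e² = π²×68800×1.349×10^6/2475² = 149500 N.
P_allow = P_cr/n = 149500/2.9 = 51550 N.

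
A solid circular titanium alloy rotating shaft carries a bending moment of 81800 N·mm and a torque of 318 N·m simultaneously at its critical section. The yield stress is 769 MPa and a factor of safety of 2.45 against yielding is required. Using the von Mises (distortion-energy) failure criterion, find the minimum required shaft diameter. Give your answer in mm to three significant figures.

σ_allow = σ_y/n = 769/2.45 = 313.9 MPa.
For a solid shaft σ_b = 32M/(πd³) and τ = 16T/(πd³), so the von Mises stress is σ' = (16/πd³)·√(4M²+3T²).
√(4M²+3T²) = √(4×(81800)² + 3×(318000)²) = 574600 N·mm.
d³ = 16×574600/(π×313.9) = 9323 mm³.
d = 21.05 mm.

d = 21.0 mm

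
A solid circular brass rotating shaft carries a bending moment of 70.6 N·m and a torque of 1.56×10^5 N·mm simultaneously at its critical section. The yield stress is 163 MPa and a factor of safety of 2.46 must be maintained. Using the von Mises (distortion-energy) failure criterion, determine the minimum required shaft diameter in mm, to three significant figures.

d = 28.6 mm

σ_allow = σ_y/n = 163/2.46 = 66.26 MPa.
For a solid shaft σ_b = 32M/(πd³) and τ = 16T/(πd³), so the von Mises stress is σ' = (16/πd³)·√(4M²+3T²).
√(4M²+3T²) = √(4×(70600)² + 3×(156000)²) = 304900 N·mm.
d³ = 16×304900/(π×66.26) = 23430 mm³.
d = 28.62 mm.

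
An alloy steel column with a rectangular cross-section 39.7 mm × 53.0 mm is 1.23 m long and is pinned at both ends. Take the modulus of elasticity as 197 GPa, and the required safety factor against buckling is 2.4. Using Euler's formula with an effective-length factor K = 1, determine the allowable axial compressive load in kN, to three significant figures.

Buckling occurs about the weak axis: I_min = h·b³/12 = 53.0×39.7³/12 = 276400 mm⁴ (b = 39.7 mm is the smaller dimension).
Effective length L_e = KL = 1×1.23 m = 1230 mm.
Euler critical load P_cr = π²EI/L_e² = π²×197000×276400/1230² = 355200 N.
P_allow = P_cr/n = 355200/2.4 = 148000 N.

P_allow = 148 kN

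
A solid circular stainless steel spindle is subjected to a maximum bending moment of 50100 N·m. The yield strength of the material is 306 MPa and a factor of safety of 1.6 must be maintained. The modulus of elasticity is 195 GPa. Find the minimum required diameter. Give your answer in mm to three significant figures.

σ_allow = 306/1.6 = 191.2 MPa.
For a solid circular section σ = 32M/(πd³), so d³ = 32M/(π σ_allow) = 32×5.0100×10^7/(π×191.2) = 2.668×10^6 mm³.
d = 138.7 mm.

d = 139 mm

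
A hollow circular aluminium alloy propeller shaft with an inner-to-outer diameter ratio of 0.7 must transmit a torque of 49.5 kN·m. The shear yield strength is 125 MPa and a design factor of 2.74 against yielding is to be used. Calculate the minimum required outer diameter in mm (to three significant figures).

d_o = 194 mm

τ_allow = 125/2.74 = 45.62 MPa.
For a hollow shaft τ = 16T/[πd_o³(1−k⁴)] with k = 0.7, so 1−k⁴ = 0.7599.
d_o³ = 16T/[π τ_allow (1−k⁴)] = 16×4.9500×10^7/(π×45.62×0.7599) = 7.272×10^6 mm³.
d_o = 193.7 mm.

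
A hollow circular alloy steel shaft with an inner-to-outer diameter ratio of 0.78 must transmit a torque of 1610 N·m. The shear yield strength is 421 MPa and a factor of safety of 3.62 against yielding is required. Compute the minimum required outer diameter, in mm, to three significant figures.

τ_allow = 421/3.62 = 116.3 MPa.
For a hollow shaft τ = 16T/[πd_o³(1−k⁴)] with k = 0.78, so 1−k⁴ = 0.6298.
d_o³ = 16T/[π τ_allow (1−k⁴)] = 16×1610000/(π×116.3×0.6298) = 111900 mm³.
d_o = 48.19 mm.

d_o = 48.2 mm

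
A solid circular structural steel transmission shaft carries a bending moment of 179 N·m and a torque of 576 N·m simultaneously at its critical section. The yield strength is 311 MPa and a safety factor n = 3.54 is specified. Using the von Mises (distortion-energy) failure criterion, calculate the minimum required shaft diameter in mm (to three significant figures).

d = 39.5 mm

σ_allow = σ_y/n = 311/3.54 = 87.85 MPa.
For a solid shaft σ_b = 32M/(πd³) and τ = 16T/(πd³), so the von Mises stress is σ' = (16/πd³)·√(4M²+3T²).
√(4M²+3T²) = √(4×(179000)² + 3×(576000)²) = 1.060×10^6 N·mm.
d³ = 16×1.060×10^6/(π×87.85) = 61450 mm³.
d = 39.46 mm.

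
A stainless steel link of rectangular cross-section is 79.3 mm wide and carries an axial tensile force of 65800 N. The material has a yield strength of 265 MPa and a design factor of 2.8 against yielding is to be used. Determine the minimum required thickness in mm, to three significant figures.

σ_allow = 265/2.8 = 94.64 MPa.
Required area A = F/σ_allow = 65800/94.64 = 695.2 mm².
t = A/w = 695.2/79.3 = 8.767 mm.

t = 8.77 mm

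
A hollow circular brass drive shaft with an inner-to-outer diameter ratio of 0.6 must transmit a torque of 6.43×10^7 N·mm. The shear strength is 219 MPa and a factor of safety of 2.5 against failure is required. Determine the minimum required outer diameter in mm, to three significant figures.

d_o = 163 mm

τ_allow = 219/2.5 = 87.60 MPa.
For a hollow shaft τ = 16T/[πd_o³(1−k⁴)] with k = 0.6, so 1−k⁴ = 0.8704.
d_o³ = 16T/[π τ_allow (1−k⁴)] = 16×6.4300×10^7/(π×87.60×0.8704) = 4.295×10^6 mm³.
d_o = 162.5 mm.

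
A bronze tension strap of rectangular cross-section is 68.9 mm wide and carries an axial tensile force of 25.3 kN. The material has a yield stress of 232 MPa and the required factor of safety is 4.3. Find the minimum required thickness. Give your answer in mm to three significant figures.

σ_allow = 232/4.3 = 53.95 MPa.
Required area A = F/σ_allow = 25300/53.95 = 468.9 mm².
t = A/w = 468.9/68.9 = 6.806 mm.

t = 6.81 mm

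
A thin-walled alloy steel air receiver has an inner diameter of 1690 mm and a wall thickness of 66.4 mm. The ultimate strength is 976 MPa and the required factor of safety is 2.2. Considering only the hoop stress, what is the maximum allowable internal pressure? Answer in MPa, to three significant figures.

p_allow = 34.9 MPa

σ_allow = 976/2.2 = 443.6 MPa.
σ_h = pD/(2t) → p_allow = 2σ_allow t/D = 2×443.6×66.4/1690 = 34.86 MPa.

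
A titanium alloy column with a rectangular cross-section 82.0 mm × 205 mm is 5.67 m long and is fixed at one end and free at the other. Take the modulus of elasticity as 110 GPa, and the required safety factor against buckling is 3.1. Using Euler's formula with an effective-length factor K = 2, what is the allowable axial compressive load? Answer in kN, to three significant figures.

Buckling occurs about the weak axis: I_min = h·b³/12 = 205×82.0³/12 = 9.419×10^6 mm⁴ (b = 82.0 mm is the smaller dimension).
Effective length L_e = KL = 2×5.67 m = 11340 mm.
Euler critical load P_cr = π²EI/L_e² = π²×110000×9.419×10^6/11340² = 79520 N.
P_allow = P_cr/n = 79520/3.1 = 25650 N.

P_allow = 25.7 kN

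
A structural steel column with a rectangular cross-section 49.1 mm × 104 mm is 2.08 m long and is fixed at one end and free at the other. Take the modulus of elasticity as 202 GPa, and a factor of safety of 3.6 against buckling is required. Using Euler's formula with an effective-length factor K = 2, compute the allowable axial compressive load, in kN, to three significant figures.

P_allow = 32.8 kN

Buckling occurs about the weak axis: I_min = h·b³/12 = 104×49.1³/12 = 1.026×10^6 mm⁴ (b = 49.1 mm is the smaller dimension).
Effective length L_e = KL = 2×2.08 m = 4160 mm.
Euler critical load P_cr = π²EI/L_e² = π²×202000×1.026×10^6/4160² = 118200 N.
P_allow = P_cr/n = 118200/3.6 = 32830 N.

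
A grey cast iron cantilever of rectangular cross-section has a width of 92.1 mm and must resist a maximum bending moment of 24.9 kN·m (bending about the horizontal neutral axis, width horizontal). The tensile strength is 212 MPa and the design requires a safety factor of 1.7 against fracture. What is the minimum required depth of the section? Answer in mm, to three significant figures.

h = 114 mm

σ_allow = 212/1.7 = 124.7 MPa.
For a rectangular section σ = 6M/(bh²), so h² = 6M/(b σ_allow) = 6×2.4900×10^7/(92.1×124.7) = 13010 mm².
h = 114.1 mm.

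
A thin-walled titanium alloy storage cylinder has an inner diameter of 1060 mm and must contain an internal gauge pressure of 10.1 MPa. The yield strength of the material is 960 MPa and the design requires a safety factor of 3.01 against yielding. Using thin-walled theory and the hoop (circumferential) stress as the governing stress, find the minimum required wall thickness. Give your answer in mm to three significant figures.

t = 16.8 mm

σ_allow = 960/3.01 = 318.9 MPa.
Hoop stress σ_h = pD/(2t), so t = pD/(2σ_allow) = 10.1×1060/(2×318.9) = 16.78 mm.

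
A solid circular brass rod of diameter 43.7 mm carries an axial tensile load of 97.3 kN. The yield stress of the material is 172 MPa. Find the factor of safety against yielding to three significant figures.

A = πd²/4 = 1500 mm².
σ = F/A = 97300/1500 = 64.87 MPa.
n = 172/64.87 = 2.651.

n = 2.65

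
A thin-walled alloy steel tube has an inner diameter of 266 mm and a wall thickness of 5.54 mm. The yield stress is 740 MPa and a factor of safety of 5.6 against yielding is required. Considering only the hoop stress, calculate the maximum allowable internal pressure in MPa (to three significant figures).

p_allow = 5.50 MPa

σ_allow = 740/5.6 = 132.1 MPa.
σ_h = pD/(2t) → p_allow = 2σ_allow t/D = 2×132.1×5.54/266 = 5.504 MPa.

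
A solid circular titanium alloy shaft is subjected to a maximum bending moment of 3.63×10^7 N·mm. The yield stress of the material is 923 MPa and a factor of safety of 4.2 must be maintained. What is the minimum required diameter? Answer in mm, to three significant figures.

σ_allow = 923/4.2 = 219.8 MPa.
For a solid circular section σ = 32M/(πd³), so d³ = 32M/(π σ_allow) = 32×3.6300×10^7/(π×219.8) = 1.682×10^6 mm³.
d = 118.9 mm.

d = 119 mm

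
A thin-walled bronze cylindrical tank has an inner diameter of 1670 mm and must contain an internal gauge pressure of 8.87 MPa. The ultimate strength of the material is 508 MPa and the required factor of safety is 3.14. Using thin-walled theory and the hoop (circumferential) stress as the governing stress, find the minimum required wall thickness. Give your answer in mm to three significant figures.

σ_allow = 508/3.14 = 161.8 MPa.
Hoop stress σ_h = pD/(2t), so t = pD/(2σ_allow) = 8.87×1670/(2×161.8) = 45.78 mm.

t = 45.8 mm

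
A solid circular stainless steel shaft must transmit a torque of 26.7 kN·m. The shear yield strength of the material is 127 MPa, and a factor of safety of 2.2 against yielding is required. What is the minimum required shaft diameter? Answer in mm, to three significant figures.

Allowable shear stress τ_allow = 127/2.2 = 57.73 MPa.
For a solid shaft τ = 16T/(πd³), so d³ = 16T/(π τ_allow) = 16×2.6700×10^7/(π×57.73) = 2.356×10^6 mm³.
d = (2.356×10^6)^(1/3) = 133.1 mm.

d = 133 mm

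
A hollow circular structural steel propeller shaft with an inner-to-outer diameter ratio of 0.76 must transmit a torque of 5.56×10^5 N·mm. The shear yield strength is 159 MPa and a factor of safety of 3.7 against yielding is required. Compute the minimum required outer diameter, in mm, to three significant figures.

d_o = 46.2 mm

τ_allow = 159/3.7 = 42.97 MPa.
For a hollow shaft τ = 16T/[πd_o³(1−k⁴)] with k = 0.76, so 1−k⁴ = 0.6664.
d_o³ = 16T/[π τ_allow (1−k⁴)] = 16×556000/(π×42.97×0.6664) = 98880 mm³.
d_o = 46.24 mm.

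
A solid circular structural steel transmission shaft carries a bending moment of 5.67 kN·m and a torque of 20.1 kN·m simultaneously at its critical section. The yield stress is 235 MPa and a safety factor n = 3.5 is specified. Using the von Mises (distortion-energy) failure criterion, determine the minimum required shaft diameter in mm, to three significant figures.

σ_allow = σ_y/n = 235/3.5 = 67.14 MPa.
For a solid shaft σ_b = 32M/(πd³) and τ = 16T/(πd³), so the von Mises stress is σ' = (16/πd³)·√(4M²+3T²).
√(4M²+3T²) = √(4×(5.670×10^6)² + 3×(2.010×10^7)²) = 3.661×10^7 N·mm.
d³ = 16×3.661×10^7/(π×67.14) = 2.777×10^6 mm³.
d = 140.6 mm.

d = 141 mm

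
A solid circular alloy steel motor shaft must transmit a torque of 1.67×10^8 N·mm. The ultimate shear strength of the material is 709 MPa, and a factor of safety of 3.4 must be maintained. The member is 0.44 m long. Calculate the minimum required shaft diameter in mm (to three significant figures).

Allowable shear stress τ_allow = 709/3.4 = 208.5 MPa.
For a solid shaft τ = 16T/(πd³), so d³ = 16T/(π τ_allow) = 16×1.6700×10^8/(π×208.5) = 4.079×10^6 mm³.
d = (4.079×10^6)^(1/3) = 159.8 mm.

d = 160 mm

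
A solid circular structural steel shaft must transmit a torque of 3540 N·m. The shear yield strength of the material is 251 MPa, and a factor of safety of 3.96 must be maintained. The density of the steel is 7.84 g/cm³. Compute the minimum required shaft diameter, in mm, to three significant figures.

Allowable shear stress τ_allow = 251/3.96 = 63.38 MPa.
For a solid shaft τ = 16T/(πd³), so d³ = 16T/(π τ_allow) = 16×3540000/(π×63.38) = 284400 mm³.
d = (284400)^(1/3) = 65.77 mm.

d = 65.8 mm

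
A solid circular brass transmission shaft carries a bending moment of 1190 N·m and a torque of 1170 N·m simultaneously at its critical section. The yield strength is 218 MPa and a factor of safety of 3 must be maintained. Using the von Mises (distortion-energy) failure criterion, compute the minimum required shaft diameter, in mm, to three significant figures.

σ_allow = σ_y/n = 218/3 = 72.67 MPa.
For a solid shaft σ_b = 32M/(πd³) and τ = 16T/(πd³), so the von Mises stress is σ' = (16/πd³)·√(4M²+3T²).
√(4M²+3T²) = √(4×(1.190×10^6)² + 3×(1.170×10^6)²) = 3.126×10^6 N·mm.
d³ = 16×3.126×10^6/(π×72.67) = 219100 mm³.
d = 60.28 mm.

d = 60.3 mm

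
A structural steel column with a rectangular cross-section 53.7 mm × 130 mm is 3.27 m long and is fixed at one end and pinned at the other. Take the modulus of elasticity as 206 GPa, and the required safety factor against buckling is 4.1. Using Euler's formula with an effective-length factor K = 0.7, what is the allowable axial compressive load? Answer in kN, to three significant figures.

Buckling occurs about the weak axis: I_min = h·b³/12 = 130×53.7³/12 = 1.678×10^6 mm⁴ (b = 53.7 mm is the smaller dimension).
Effective length L_e = KL = 0.7×3.27 m = 2289 mm.
Euler critical load P_cr = π²EI/L_e² = π²×206000×1.678×10^6/2289² = 651000 N.
P_allow = P_cr/n = 651000/4.1 = 158800 N.

P_allow = 159 kN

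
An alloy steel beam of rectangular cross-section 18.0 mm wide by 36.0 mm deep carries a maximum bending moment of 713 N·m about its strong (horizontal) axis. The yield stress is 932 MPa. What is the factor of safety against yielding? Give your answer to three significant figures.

n = 5.08

Section modulus S = bh²/6 = 18.0×36.0²/6 = 3888 mm³.
σ = M/S = 713000/3888 = 183.4 MPa.
n = 932/183.4 = 5.082.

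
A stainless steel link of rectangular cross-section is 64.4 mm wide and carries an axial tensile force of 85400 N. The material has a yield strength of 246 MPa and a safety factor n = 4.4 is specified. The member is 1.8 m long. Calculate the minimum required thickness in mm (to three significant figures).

σ_allow = 246/4.4 = 55.91 MPa.
Required area A = F/σ_allow = 85400/55.91 = 1527 mm².
t = A/w = 1527/64.4 = 23.72 mm.

t = 23.7 mm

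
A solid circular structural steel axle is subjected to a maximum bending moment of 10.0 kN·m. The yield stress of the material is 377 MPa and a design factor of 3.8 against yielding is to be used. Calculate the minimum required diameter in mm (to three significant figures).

σ_allow = 377/3.8 = 99.21 MPa.
For a solid circular section σ = 32M/(πd³), so d³ = 32M/(π σ_allow) = 32×1.0000×10^7/(π×99.21) = 1.027×10^6 mm³.
d = 100.9 mm.

d = 101 mm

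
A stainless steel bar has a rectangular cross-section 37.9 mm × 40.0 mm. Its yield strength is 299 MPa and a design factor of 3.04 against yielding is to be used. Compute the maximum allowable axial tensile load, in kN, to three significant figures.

F_allow = 149 kN

σ_allow = 299/3.04 = 98.36 MPa.
A = 37.9×40.0 = 1516 mm².
F_allow = σ_allow × A = 98.36×1516 = 149100 N.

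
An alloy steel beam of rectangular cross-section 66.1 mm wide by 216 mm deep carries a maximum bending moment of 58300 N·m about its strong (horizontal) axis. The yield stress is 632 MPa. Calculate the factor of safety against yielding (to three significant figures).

n = 5.57

Section modulus S = bh²/6 = 66.1×216²/6 = 514000 mm³.
σ = M/S = 5.8300×10^7/514000 = 113.4 MPa.
n = 632/113.4 = 5.572.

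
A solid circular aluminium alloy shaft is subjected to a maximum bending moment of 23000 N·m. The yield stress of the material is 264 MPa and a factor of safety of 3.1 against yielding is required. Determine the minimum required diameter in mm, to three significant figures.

d = 140 mm

σ_allow = 264/3.1 = 85.16 MPa.
For a solid circular section σ = 32M/(πd³), so d³ = 32M/(π σ_allow) = 32×2.3000×10^7/(π×85.16) = 2.751×10^6 mm³.
d = 140.1 mm.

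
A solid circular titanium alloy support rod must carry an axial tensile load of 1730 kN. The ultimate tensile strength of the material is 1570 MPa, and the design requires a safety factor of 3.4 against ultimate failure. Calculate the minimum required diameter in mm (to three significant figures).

Allowable stress σ_allow = 1570/3.4 = 461.8 MPa.
Required area A = F/σ_allow = 1730000/461.8 = 3746 mm².
A = πd²/4 → d = √(4A/π) = 69.07 mm.

d = 69.1 mm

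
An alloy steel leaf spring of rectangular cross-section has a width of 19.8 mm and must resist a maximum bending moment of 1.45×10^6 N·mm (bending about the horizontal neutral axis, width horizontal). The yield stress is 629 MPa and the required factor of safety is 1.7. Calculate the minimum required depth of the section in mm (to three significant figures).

h = 34.5 mm

σ_allow = 629/1.7 = 370.0 MPa.
For a rectangular section σ = 6M/(bh²), so h² = 6M/(b σ_allow) = 6×1450000/(19.8×370.0) = 1188 mm².
h = 34.46 mm.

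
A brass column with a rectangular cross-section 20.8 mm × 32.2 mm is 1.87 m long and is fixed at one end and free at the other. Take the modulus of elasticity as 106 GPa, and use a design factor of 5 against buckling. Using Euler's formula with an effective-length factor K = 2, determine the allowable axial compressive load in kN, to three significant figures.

Buckling occurs about the weak axis: I_min = h·b³/12 = 32.2×20.8³/12 = 24150 mm⁴ (b = 20.8 mm is the smaller dimension).
Effective length L_e = KL = 2×1.87 m = 3740 mm.
Euler critical load P_cr = π²EI/L_e² = π²×106000×24150/3740² = 1806 N.
P_allow = P_cr/n = 1806/5 = 361.2 N.

P_allow = 0.361 kN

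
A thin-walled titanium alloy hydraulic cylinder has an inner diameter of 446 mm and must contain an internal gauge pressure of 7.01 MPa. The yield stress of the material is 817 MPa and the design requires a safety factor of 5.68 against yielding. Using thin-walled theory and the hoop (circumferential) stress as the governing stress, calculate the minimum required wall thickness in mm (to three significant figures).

t = 10.9 mm

σ_allow = 817/5.68 = 143.8 MPa.
Hoop stress σ_h = pD/(2t), so t = pD/(2σ_allow) = 7.01×446/(2×143.8) = 10.87 mm.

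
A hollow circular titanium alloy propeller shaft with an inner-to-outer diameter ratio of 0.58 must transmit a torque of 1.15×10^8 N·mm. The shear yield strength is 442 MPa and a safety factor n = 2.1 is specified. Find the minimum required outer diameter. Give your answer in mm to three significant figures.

d_o = 146 mm

τ_allow = 442/2.1 = 210.5 MPa.
For a hollow shaft τ = 16T/[πd_o³(1−k⁴)] with k = 0.58, so 1−k⁴ = 0.8868.
d_o³ = 16T/[π τ_allow (1−k⁴)] = 16×1.1500×10^8/(π×210.5×0.8868) = 3.138×10^6 mm³.
d_o = 146.4 mm.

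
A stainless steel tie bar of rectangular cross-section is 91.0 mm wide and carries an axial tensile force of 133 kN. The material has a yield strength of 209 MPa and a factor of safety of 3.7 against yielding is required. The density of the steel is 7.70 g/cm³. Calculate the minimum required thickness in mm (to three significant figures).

t = 25.9 mm

σ_allow = 209/3.7 = 56.49 MPa.
Required area A = F/σ_allow = 133000/56.49 = 2355 mm².
t = A/w = 2355/91.0 = 25.87 mm.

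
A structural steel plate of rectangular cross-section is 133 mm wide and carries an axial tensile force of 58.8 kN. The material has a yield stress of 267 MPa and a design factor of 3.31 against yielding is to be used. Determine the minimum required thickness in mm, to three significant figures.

t = 5.48 mm

σ_allow = 267/3.31 = 80.66 MPa.
Required area A = F/σ_allow = 58800/80.66 = 728.9 mm².
t = A/w = 728.9/133 = 5.481 mm.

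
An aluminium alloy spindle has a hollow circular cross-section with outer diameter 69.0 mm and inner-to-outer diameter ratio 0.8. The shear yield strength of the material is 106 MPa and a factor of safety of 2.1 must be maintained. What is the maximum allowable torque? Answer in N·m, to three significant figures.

τ_allow = 106/2.1 = 50.48 MPa.
For a hollow shaft T_allow = τ_allow·πd_o³(1−k⁴)/16 with 1−k⁴ = 0.5904, so πd_o³(1−k⁴)/16 = 38080 mm³.
T_allow = 50.48×38080 = 1.922×10^6 N·mm = 1922 N·m.

T_allow = 1920 N·m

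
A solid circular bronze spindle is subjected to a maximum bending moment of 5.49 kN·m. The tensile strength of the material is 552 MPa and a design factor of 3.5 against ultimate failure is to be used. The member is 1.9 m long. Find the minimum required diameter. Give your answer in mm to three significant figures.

d = 70.8 mm

σ_allow = 552/3.5 = 157.7 MPa.
For a solid circular section σ = 32M/(πd³), so d³ = 32M/(π σ_allow) = 32×5490000/(π×157.7) = 354600 mm³.
d = 70.78 mm.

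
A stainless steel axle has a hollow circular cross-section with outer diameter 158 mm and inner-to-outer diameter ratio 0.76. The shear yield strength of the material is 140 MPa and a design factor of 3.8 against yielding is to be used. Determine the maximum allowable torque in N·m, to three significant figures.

T_allow = 19000 N·m

τ_allow = 140/3.8 = 36.84 MPa.
For a hollow shaft T_allow = τ_allow·πd_o³(1−k⁴)/16 with 1−k⁴ = 0.6664, so πd_o³(1−k⁴)/16 = 516100 mm³.
T_allow = 36.84×516100 = 1.901×10^7 N·mm = 19010 N·m.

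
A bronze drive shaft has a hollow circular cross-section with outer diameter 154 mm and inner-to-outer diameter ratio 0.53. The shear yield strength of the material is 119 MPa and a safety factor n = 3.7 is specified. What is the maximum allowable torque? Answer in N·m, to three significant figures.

τ_allow = 119/3.7 = 32.16 MPa.
For a hollow shaft T_allow = τ_allow·πd_o³(1−k⁴)/16 with 1−k⁴ = 0.9211, so πd_o³(1−k⁴)/16 = 660500 mm³.
T_allow = 32.16×660500 = 2.124×10^7 N·mm = 21240 N·m.

T_allow = 21200 N·m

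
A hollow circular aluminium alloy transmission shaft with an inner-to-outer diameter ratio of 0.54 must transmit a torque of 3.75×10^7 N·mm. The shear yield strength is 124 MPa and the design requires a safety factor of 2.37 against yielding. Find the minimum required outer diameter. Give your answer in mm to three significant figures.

d_o = 159 mm

τ_allow = 124/2.37 = 52.32 MPa.
For a hollow shaft τ = 16T/[πd_o³(1−k⁴)] with k = 0.54, so 1−k⁴ = 0.9150.
d_o³ = 16T/[π τ_allow (1−k⁴)] = 16×3.7500×10^7/(π×52.32×0.9150) = 3.990×10^6 mm³.
d_o = 158.6 mm.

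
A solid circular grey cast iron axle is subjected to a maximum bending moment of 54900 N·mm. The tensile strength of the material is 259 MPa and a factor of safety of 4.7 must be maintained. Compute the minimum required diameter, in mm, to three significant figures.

σ_allow = 259/4.7 = 55.11 MPa.
For a solid circular section σ = 32M/(πd³), so d³ = 32M/(π σ_allow) = 32×54900/(π×55.11) = 10150 mm³.
d = 21.65 mm.

d = 21.6 mm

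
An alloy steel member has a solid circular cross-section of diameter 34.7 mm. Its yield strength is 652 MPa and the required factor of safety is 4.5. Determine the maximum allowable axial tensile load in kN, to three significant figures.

σ_allow = 652/4.5 = 144.9 MPa.
A = πd²/4 = π×34.7²/4 = 945.7 mm².
F_allow = σ_allow × A = 144.9×945.7 = 137000 N.

F_allow = 137 kN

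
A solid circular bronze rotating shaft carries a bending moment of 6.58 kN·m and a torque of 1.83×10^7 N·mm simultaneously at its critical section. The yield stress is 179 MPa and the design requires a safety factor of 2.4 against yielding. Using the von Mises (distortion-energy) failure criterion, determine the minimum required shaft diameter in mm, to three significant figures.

σ_allow = σ_y/n = 179/2.4 = 74.58 MPa.
For a solid shaft σ_b = 32M/(πd³) and τ = 16T/(πd³), so the von Mises stress is σ' = (16/πd³)·√(4M²+3T²).
√(4M²+3T²) = √(4×(6.580×10^6)² + 3×(1.830×10^7)²) = 3.432×10^7 N·mm.
d³ = 16×3.432×10^7/(π×74.58) = 2.344×10^6 mm³.
d = 132.8 mm.

d = 133 mm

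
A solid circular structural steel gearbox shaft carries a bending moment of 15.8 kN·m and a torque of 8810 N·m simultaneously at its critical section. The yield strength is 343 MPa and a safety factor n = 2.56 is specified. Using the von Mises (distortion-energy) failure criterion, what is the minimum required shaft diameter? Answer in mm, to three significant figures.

σ_allow = σ_y/n = 343/2.56 = 134.0 MPa.
For a solid shaft σ_b = 32M/(πd³) and τ = 16T/(πd³), so the von Mises stress is σ' = (16/πd³)·√(4M²+3T²).
√(4M²+3T²) = √(4×(1.580×10^7)² + 3×(8.810×10^6)²) = 3.509×10^7 N·mm.
d³ = 16×3.509×10^7/(π×134.0) = 1.334×10^6 mm³.
d = 110.1 mm.

d = 110 mm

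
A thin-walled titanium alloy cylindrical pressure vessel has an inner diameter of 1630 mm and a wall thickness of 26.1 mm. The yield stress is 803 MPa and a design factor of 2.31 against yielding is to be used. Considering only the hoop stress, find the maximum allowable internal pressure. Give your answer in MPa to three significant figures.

p_allow = 11.1 MPa

σ_allow = 803/2.31 = 347.6 MPa.
σ_h = pD/(2t) → p_allow = 2σ_allow t/D = 2×347.6×26.1/1630 = 11.13 MPa.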